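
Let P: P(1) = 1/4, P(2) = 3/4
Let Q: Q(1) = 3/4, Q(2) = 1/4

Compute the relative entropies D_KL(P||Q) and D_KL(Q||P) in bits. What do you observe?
D_KL(P||Q) = 0.7925 bits, D_KL(Q||P) = 0.7925 bits. The two directions give the same value here, because Q is a self-inverse relabeling of P; in general KL divergence is asymmetric.

D_KL(P||Q) = Σ P(x) log₂(P(x)/Q(x))

Computing term by term:
  P(1)·log₂(P(1)/Q(1)) = (1/4)·log₂((1/4)/(3/4)) = -0.39624
  P(2)·log₂(P(2)/Q(2)) = (3/4)·log₂((3/4)/(1/4)) = 1.18872

D_KL(P||Q) = -0.39624 + 1.18872 = 0.79248 ≈ 0.7925 bits

D_KL(Q||P) = Σ Q(x) log₂(Q(x)/P(x))

Computing term by term:
  Q(1)·log₂(Q(1)/P(1)) = (3/4)·log₂((3/4)/(1/4)) = 1.18872
  Q(2)·log₂(Q(2)/P(2)) = (1/4)·log₂((1/4)/(3/4)) = -0.39624

D_KL(Q||P) = 1.18872 - 0.39624 = 0.79248 ≈ 0.7925 bits

These ARE equal here. Q is P with outcomes relabeled (Q(1) = P(2), Q(2) = P(1)) by a relabeling that is its own inverse, so the two sums contain exactly the same terms in a different order. This is a special case — KL divergence is not symmetric in general: D_KL(P||Q) ≠ D_KL(Q||P) for most P, Q.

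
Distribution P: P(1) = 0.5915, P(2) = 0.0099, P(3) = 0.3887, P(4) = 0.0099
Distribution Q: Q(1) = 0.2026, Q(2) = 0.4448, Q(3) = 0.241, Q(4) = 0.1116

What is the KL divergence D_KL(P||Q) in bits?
1.0934 bits

D_KL(P||Q) = Σ P(x) log₂(P(x)/Q(x))

Computing term by term:
  P(1)·log₂(P(1)/Q(1)) = 0.5915·log₂(0.5915/0.2026) = 0.91431
  P(2)·log₂(P(2)/Q(2)) = 0.0099·log₂(0.0099/0.4448) = -0.05435
  P(3)·log₂(P(3)/Q(3)) = 0.3887·log₂(0.3887/0.241) = 0.26806
  P(4)·log₂(P(4)/Q(4)) = 0.0099·log₂(0.0099/0.1116) = -0.03460

D_KL(P||Q) = 0.91431 - 0.05435 + 0.26806 - 0.03460 = 1.09342 ≈ 1.0934 bits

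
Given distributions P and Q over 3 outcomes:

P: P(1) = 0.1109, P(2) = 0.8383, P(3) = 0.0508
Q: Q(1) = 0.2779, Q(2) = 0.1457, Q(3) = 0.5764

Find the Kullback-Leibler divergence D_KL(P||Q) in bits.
1.7913 bits

D_KL(P||Q) = Σ P(x) log₂(P(x)/Q(x))

Computing term by term:
  P(1)·log₂(P(1)/Q(1)) = 0.1109·log₂(0.1109/0.2779) = -0.14698
  P(2)·log₂(P(2)/Q(2)) = 0.8383·log₂(0.8383/0.1457) = 2.11626
  P(3)·log₂(P(3)/Q(3)) = 0.0508·log₂(0.0508/0.5764) = -0.17801

D_KL(P||Q) = -0.14698 + 2.11626 - 0.17801 = 1.79127 ≈ 1.7913 bits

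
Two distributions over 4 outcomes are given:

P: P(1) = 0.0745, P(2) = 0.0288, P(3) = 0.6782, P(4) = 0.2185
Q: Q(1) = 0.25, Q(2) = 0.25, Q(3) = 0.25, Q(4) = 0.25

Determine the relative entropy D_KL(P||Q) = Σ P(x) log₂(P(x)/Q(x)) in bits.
0.7141 bits

D_KL(P||Q) = Σ P(x) log₂(P(x)/Q(x))

Computing term by term:
  P(1)·log₂(P(1)/Q(1)) = 0.0745·log₂(0.0745/0.25) = -0.13012
  P(2)·log₂(P(2)/Q(2)) = 0.0288·log₂(0.0288/0.25) = -0.08979
  P(3)·log₂(P(3)/Q(3)) = 0.6782·log₂(0.6782/0.25) = 0.97646
  P(4)·log₂(P(4)/Q(4)) = 0.2185·log₂(0.2185/0.25) = -0.04245

D_KL(P||Q) = -0.13012 - 0.08979 + 0.97646 - 0.04245 = 0.71410 ≈ 0.7141 bits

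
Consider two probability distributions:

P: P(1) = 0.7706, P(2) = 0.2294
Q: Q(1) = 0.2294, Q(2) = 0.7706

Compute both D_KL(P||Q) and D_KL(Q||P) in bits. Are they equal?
D_KL(P||Q) = 0.9461 bits, D_KL(Q||P) = 0.9461 bits. Yes, in this case they are equal (although KL divergence is not symmetric in general).

D_KL(P||Q) = Σ P(x) log₂(P(x)/Q(x))

Computing term by term:
  P(1)·log₂(P(1)/Q(1)) = 0.7706·log₂(0.7706/0.2294) = 1.34710
  P(2)·log₂(P(2)/Q(2)) = 0.2294·log₂(0.2294/0.7706) = -0.40102

D_KL(P||Q) = 1.34710 - 0.40102 = 0.94608 ≈ 0.9461 bits

D_KL(Q||P) = Σ Q(x) log₂(Q(x)/P(x))

Computing term by term:
  Q(1)·log₂(Q(1)/P(1)) = 0.2294·log₂(0.2294/0.7706) = -0.40102
  Q(2)·log₂(Q(2)/P(2)) = 0.7706·log₂(0.7706/0.2294) = 1.34710

D_KL(Q||P) = -0.40102 + 1.34710 = 0.94608 ≈ 0.9461 bits

These ARE equal here. Q is P with outcomes relabeled (Q(1) = P(2), Q(2) = P(1)) by a relabeling that is its own inverse, so the two sums contain exactly the same terms in a different order. This is a special case — KL divergence is not symmetric in general: D_KL(P||Q) ≠ D_KL(Q||P) for most P, Q.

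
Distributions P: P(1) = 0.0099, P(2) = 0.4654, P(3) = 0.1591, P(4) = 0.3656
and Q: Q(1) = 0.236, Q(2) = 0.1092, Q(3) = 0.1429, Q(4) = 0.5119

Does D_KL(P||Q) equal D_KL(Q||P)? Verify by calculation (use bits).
D_KL(P||Q) = 0.7752 bits, D_KL(Q||P) = 1.0778 bits. No — D_KL(P||Q) ≠ D_KL(Q||P) for this pair.

D_KL(P||Q) = Σ P(x) log₂(P(x)/Q(x))

Computing term by term:
  P(1)·log₂(P(1)/Q(1)) = 0.0099·log₂(0.0099/0.236) = -0.04529
  P(2)·log₂(P(2)/Q(2)) = 0.4654·log₂(0.4654/0.1092) = 0.97338
  P(3)·log₂(P(3)/Q(3)) = 0.1591·log₂(0.1591/0.1429) = 0.02465
  P(4)·log₂(P(4)/Q(4)) = 0.3656·log₂(0.3656/0.5119) = -0.17753

D_KL(P||Q) = -0.04529 + 0.97338 + 0.02465 - 0.17753 = 0.77521 ≈ 0.7752 bits

D_KL(Q||P) = Σ Q(x) log₂(Q(x)/P(x))

Computing term by term:
  Q(1)·log₂(Q(1)/P(1)) = 0.236·log₂(0.236/0.0099) = 1.07975
  Q(2)·log₂(Q(2)/P(2)) = 0.1092·log₂(0.1092/0.4654) = -0.22839
  Q(3)·log₂(Q(3)/P(3)) = 0.1429·log₂(0.1429/0.1591) = -0.02214
  Q(4)·log₂(Q(4)/P(4)) = 0.5119·log₂(0.5119/0.3656) = 0.24858

D_KL(Q||P) = 1.07975 - 0.22839 - 0.02214 + 0.24858 = 1.07780 ≈ 1.0778 bits

These are NOT equal (difference: 0.3026 bits). KL divergence is asymmetric: D_KL(P||Q) ≠ D_KL(Q||P) in general.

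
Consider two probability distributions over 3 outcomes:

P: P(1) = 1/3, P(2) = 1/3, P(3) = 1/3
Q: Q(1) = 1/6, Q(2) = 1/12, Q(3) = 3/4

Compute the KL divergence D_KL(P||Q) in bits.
0.6100 bits

D_KL(P||Q) = Σ P(x) log₂(P(x)/Q(x))

Computing term by term:
  P(1)·log₂(P(1)/Q(1)) = (1/3)·log₂((1/3)/(1/6)) = 0.33333
  P(2)·log₂(P(2)/Q(2)) = (1/3)·log₂((1/3)/(1/12)) = 0.66667
  P(3)·log₂(P(3)/Q(3)) = (1/3)·log₂((1/3)/(3/4)) = -0.38998

D_KL(P||Q) = 0.33333 + 0.66667 - 0.38998 = 0.61002 ≈ 0.6100 bits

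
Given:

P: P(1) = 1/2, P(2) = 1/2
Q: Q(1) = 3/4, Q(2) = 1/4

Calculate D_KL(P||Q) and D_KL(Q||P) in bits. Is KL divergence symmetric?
D_KL(P||Q) = 0.2075 bits, D_KL(Q||P) = 0.1887 bits. No, KL divergence is not symmetric.

D_KL(P||Q) = Σ P(x) log₂(P(x)/Q(x))

Computing term by term:
  P(1)·log₂(P(1)/Q(1)) = (1/2)·log₂((1/2)/(3/4)) = -0.29248
  P(2)·log₂(P(2)/Q(2)) = (1/2)·log₂((1/2)/(1/4)) = 0.50000

D_KL(P||Q) = -0.29248 + 0.50000 = 0.20752 ≈ 0.2075 bits

D_KL(Q||P) = Σ Q(x) log₂(Q(x)/P(x))

Computing term by term:
  Q(1)·log₂(Q(1)/P(1)) = (3/4)·log₂((3/4)/(1/2)) = 0.43872
  Q(2)·log₂(Q(2)/P(2)) = (1/4)·log₂((1/4)/(1/2)) = -0.25000

D_KL(Q||P) = 0.43872 - 0.25000 = 0.18872 ≈ 0.1887 bits

These are NOT equal (difference: 0.0188 bits). KL divergence is asymmetric: D_KL(P||Q) ≠ D_KL(Q||P) in general.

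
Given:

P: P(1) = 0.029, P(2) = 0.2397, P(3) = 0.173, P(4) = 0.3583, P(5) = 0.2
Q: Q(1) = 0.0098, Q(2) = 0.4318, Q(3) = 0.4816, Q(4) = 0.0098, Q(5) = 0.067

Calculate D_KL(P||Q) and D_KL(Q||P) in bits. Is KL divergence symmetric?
D_KL(P||Q) = 1.7623 bits, D_KL(Q||P) = 0.9061 bits. No, KL divergence is not symmetric.

D_KL(P||Q) = Σ P(x) log₂(P(x)/Q(x))

Computing term by term:
  P(1)·log₂(P(1)/Q(1)) = 0.029·log₂(0.029/0.0098) = 0.04539
  P(2)·log₂(P(2)/Q(2)) = 0.2397·log₂(0.2397/0.4318) = -0.20354
  P(3)·log₂(P(3)/Q(3)) = 0.173·log₂(0.173/0.4816) = -0.25553
  P(4)·log₂(P(4)/Q(4)) = 0.3583·log₂(0.3583/0.0098) = 1.86038
  P(5)·log₂(P(5)/Q(5)) = 0.2·log₂(0.2/0.067) = 0.31555

D_KL(P||Q) = 0.04539 - 0.20354 - 0.25553 + 1.86038 + 0.31555 = 1.76225 ≈ 1.7623 bits

D_KL(Q||P) = Σ Q(x) log₂(Q(x)/P(x))

Computing term by term:
  Q(1)·log₂(Q(1)/P(1)) = 0.0098·log₂(0.0098/0.029) = -0.01534
  Q(2)·log₂(Q(2)/P(2)) = 0.4318·log₂(0.4318/0.2397) = 0.36666
  Q(3)·log₂(Q(3)/P(3)) = 0.4816·log₂(0.4816/0.173) = 0.71135
  Q(4)·log₂(Q(4)/P(4)) = 0.0098·log₂(0.0098/0.3583) = -0.05088
  Q(5)·log₂(Q(5)/P(5)) = 0.067·log₂(0.067/0.2) = -0.10571

D_KL(Q||P) = -0.01534 + 0.36666 + 0.71135 - 0.05088 - 0.10571 = 0.90608 ≈ 0.9061 bits

These are NOT equal (difference: 0.8562 bits). KL divergence is asymmetric: D_KL(P||Q) ≠ D_KL(Q||P) in general.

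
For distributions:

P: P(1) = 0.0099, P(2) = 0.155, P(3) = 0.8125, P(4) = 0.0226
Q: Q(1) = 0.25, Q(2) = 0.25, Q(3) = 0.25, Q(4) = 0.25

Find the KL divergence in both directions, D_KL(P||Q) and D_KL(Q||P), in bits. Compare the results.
D_KL(P||Q) = 1.1502 bits, D_KL(Q||P) = 1.7788 bits. D_KL(Q||P) is larger than D_KL(P||Q) by 0.6286 bits; the two directions differ.

D_KL(P||Q) = Σ P(x) log₂(P(x)/Q(x))

Computing term by term:
  P(1)·log₂(P(1)/Q(1)) = 0.0099·log₂(0.0099/0.25) = -0.04612
  P(2)·log₂(P(2)/Q(2)) = 0.155·log₂(0.155/0.25) = -0.10690
  P(3)·log₂(P(3)/Q(3)) = 0.8125·log₂(0.8125/0.25) = 1.38161
  P(4)·log₂(P(4)/Q(4)) = 0.0226·log₂(0.0226/0.25) = -0.07837

D_KL(P||Q) = -0.04612 - 0.10690 + 1.38161 - 0.07837 = 1.15022 ≈ 1.1502 bits

D_KL(Q||P) = Σ Q(x) log₂(Q(x)/P(x))

Computing term by term:
  Q(1)·log₂(Q(1)/P(1)) = 0.25·log₂(0.25/0.0099) = 1.16459
  Q(2)·log₂(Q(2)/P(2)) = 0.25·log₂(0.25/0.155) = 0.17241
  Q(3)·log₂(Q(3)/P(3)) = 0.25·log₂(0.25/0.8125) = -0.42511
  Q(4)·log₂(Q(4)/P(4)) = 0.25·log₂(0.25/0.0226) = 0.86688

D_KL(Q||P) = 1.16459 + 0.17241 - 0.42511 + 0.86688 = 1.77877 ≈ 1.7788 bits

These are NOT equal (difference: 0.6286 bits). KL divergence is asymmetric: D_KL(P||Q) ≠ D_KL(Q||P) in general.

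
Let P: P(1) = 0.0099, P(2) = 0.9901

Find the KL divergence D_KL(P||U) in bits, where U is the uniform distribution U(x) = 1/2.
0.9199 bits

U(i) = 1/2 for all i

D_KL(P||U) = Σ P(x) log₂(P(x) / (1/2))
           = Σ P(x) log₂(P(x)) + log₂(2)
           = log₂(2) - H(P)

H(P) = -Σ P(x) log₂(P(x)):
  -P(1)·log₂(P(1)) = -(0.0099)·log₂(0.0099) = 0.06592
  -P(2)·log₂(P(2)) = -(0.9901)·log₂(0.9901) = 0.01421
H(P) = 0.06592 + 0.01421 = 0.08013 bits

log₂(2) = 1.00000 bits

D_KL(P||U) = 1.00000 - 0.08013 = 0.91987 ≈ 0.9199 bits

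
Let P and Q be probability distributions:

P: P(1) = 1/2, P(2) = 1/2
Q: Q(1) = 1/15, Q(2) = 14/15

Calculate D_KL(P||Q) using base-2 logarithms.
1.0032 bits

D_KL(P||Q) = Σ P(x) log₂(P(x)/Q(x))

Computing term by term:
  P(1)·log₂(P(1)/Q(1)) = (1/2)·log₂((1/2)/(1/15)) = 1.45345
  P(2)·log₂(P(2)/Q(2)) = (1/2)·log₂((1/2)/(14/15)) = -0.45023

D_KL(P||Q) = 1.45345 - 0.45023 = 1.00322 ≈ 1.0032 bits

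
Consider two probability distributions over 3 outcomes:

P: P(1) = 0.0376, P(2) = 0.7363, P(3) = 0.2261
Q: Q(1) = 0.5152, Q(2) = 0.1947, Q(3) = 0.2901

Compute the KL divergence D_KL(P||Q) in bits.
1.1897 bits

D_KL(P||Q) = Σ P(x) log₂(P(x)/Q(x))

Computing term by term:
  P(1)·log₂(P(1)/Q(1)) = 0.0376·log₂(0.0376/0.5152) = -0.14199
  P(2)·log₂(P(2)/Q(2)) = 0.7363·log₂(0.7363/0.1947) = 1.41299
  P(3)·log₂(P(3)/Q(3)) = 0.2261·log₂(0.2261/0.2901) = -0.08130

D_KL(P||Q) = -0.14199 + 1.41299 - 0.08130 = 1.18970 ≈ 1.1897 bits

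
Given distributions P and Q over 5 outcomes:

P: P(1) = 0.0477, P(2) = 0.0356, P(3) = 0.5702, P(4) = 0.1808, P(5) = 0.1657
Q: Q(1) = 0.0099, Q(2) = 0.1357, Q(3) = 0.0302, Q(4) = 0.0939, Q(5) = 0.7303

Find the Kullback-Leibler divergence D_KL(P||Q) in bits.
2.2728 bits

D_KL(P||Q) = Σ P(x) log₂(P(x)/Q(x))

Computing term by term:
  P(1)·log₂(P(1)/Q(1)) = 0.0477·log₂(0.0477/0.0099) = 0.10821
  P(2)·log₂(P(2)/Q(2)) = 0.0356·log₂(0.0356/0.1357) = -0.06872
  P(3)·log₂(P(3)/Q(3)) = 0.5702·log₂(0.5702/0.0302) = 2.41699
  P(4)·log₂(P(4)/Q(4)) = 0.1808·log₂(0.1808/0.0939) = 0.17089
  P(5)·log₂(P(5)/Q(5)) = 0.1657·log₂(0.1657/0.7303) = -0.35458

D_KL(P||Q) = 0.10821 - 0.06872 + 2.41699 + 0.17089 - 0.35458 = 2.27279 ≈ 2.2728 bits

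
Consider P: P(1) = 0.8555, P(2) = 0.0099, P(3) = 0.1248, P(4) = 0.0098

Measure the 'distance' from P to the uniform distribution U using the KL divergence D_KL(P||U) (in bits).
1.3014 bits

U(i) = 1/4 for all i

D_KL(P||U) = Σ P(x) log₂(P(x) / (1/4))
           = Σ P(x) log₂(P(x)) + log₂(4)
           = log₂(4) - H(P)

H(P) = -Σ P(x) log₂(P(x)):
  -P(1)·log₂(P(1)) = -(0.8555)·log₂(0.8555) = 0.19262
  -P(2)·log₂(P(2)) = -(0.0099)·log₂(0.0099) = 0.06592
  -P(3)·log₂(P(3)) = -(0.1248)·log₂(0.1248) = 0.37469
  -P(4)·log₂(P(4)) = -(0.0098)·log₂(0.0098) = 0.06540
H(P) = 0.19262 + 0.06592 + 0.37469 + 0.06540 = 0.69863 bits

log₂(4) = 2.00000 bits

D_KL(P||U) = 2.00000 - 0.69863 = 1.30137 ≈ 1.3014 bits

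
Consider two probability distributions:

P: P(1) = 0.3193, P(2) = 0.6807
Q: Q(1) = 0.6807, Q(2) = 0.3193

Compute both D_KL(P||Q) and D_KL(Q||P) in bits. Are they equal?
D_KL(P||Q) = 0.3947 bits, D_KL(Q||P) = 0.3947 bits. Yes, in this case they are equal (although KL divergence is not symmetric in general).

D_KL(P||Q) = Σ P(x) log₂(P(x)/Q(x))

Computing term by term:
  P(1)·log₂(P(1)/Q(1)) = 0.3193·log₂(0.3193/0.6807) = -0.34871
  P(2)·log₂(P(2)/Q(2)) = 0.6807·log₂(0.6807/0.3193) = 0.74340

D_KL(P||Q) = -0.34871 + 0.74340 = 0.39469 ≈ 0.3947 bits

D_KL(Q||P) = Σ Q(x) log₂(Q(x)/P(x))

Computing term by term:
  Q(1)·log₂(Q(1)/P(1)) = 0.6807·log₂(0.6807/0.3193) = 0.74340
  Q(2)·log₂(Q(2)/P(2)) = 0.3193·log₂(0.3193/0.6807) = -0.34871

D_KL(Q||P) = 0.74340 - 0.34871 = 0.39469 ≈ 0.3947 bits

These ARE equal here. Q is P with outcomes relabeled (Q(1) = P(2), Q(2) = P(1)) by a relabeling that is its own inverse, so the two sums contain exactly the same terms in a different order. This is a special case — KL divergence is not symmetric in general: D_KL(P||Q) ≠ D_KL(Q||P) for most P, Q.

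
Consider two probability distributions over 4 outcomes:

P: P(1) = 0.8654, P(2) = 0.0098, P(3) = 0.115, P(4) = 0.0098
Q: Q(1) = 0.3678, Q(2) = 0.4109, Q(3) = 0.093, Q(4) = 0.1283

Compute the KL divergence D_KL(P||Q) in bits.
1.0143 bits

D_KL(P||Q) = Σ P(x) log₂(P(x)/Q(x))

Computing term by term:
  P(1)·log₂(P(1)/Q(1)) = 0.8654·log₂(0.8654/0.3678) = 1.06829
  P(2)·log₂(P(2)/Q(2)) = 0.0098·log₂(0.0098/0.4109) = -0.05282
  P(3)·log₂(P(3)/Q(3)) = 0.115·log₂(0.115/0.093) = 0.03523
  P(4)·log₂(P(4)/Q(4)) = 0.0098·log₂(0.0098/0.1283) = -0.03636

D_KL(P||Q) = 1.06829 - 0.05282 + 0.03523 - 0.03636 = 1.01434 ≈ 1.0143 bits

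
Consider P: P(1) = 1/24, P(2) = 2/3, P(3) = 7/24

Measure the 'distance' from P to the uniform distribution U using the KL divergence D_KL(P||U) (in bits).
0.4855 bits

U(i) = 1/3 for all i

D_KL(P||U) = Σ P(x) log₂(P(x) / (1/3))
           = Σ P(x) log₂(P(x)) + log₂(3)
           = log₂(3) - H(P)

H(P) = -Σ P(x) log₂(P(x)):
  -P(1)·log₂(P(1)) = -(1/24)·log₂(1/24) = 0.19104
  -P(2)·log₂(P(2)) = -(2/3)·log₂(2/3) = 0.38998
  -P(3)·log₂(P(3)) = -(7/24)·log₂(7/24) = 0.51847
H(P) = 0.19104 + 0.38998 + 0.51847 = 1.09949 bits

log₂(3) = 1.58496 bits

D_KL(P||U) = 1.58496 - 1.09949 = 0.48547 ≈ 0.4855 bits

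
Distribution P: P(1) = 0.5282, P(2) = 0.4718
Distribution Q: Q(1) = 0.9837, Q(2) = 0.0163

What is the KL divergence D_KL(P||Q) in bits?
1.8168 bits

D_KL(P||Q) = Σ P(x) log₂(P(x)/Q(x))

Computing term by term:
  P(1)·log₂(P(1)/Q(1)) = 0.5282·log₂(0.5282/0.9837) = -0.47387
  P(2)·log₂(P(2)/Q(2)) = 0.4718·log₂(0.4718/0.0163) = 2.29070

D_KL(P||Q) = -0.47387 + 2.29070 = 1.81683 ≈ 1.8168 bits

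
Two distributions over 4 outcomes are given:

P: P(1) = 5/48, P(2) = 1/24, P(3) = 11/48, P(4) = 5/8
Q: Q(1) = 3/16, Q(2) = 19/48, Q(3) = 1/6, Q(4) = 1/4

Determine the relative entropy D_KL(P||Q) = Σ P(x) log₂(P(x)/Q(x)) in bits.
0.7078 bits

D_KL(P||Q) = Σ P(x) log₂(P(x)/Q(x))

Computing term by term:
  P(1)·log₂(P(1)/Q(1)) = (5/48)·log₂((5/48)/(3/16)) = -0.08833
  P(2)·log₂(P(2)/Q(2)) = (1/24)·log₂((1/24)/(19/48)) = -0.13533
  P(3)·log₂(P(3)/Q(3)) = (11/48)·log₂((11/48)/(1/6)) = 0.10529
  P(4)·log₂(P(4)/Q(4)) = (5/8)·log₂((5/8)/(1/4)) = 0.82621

D_KL(P||Q) = -0.08833 - 0.13533 + 0.10529 + 0.82621 = 0.70784 ≈ 0.7078 bits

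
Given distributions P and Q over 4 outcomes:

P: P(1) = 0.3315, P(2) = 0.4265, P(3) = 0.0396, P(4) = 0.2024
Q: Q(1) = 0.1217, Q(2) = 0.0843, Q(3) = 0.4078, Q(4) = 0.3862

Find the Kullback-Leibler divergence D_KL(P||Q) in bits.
1.1549 bits

D_KL(P||Q) = Σ P(x) log₂(P(x)/Q(x))

Computing term by term:
  P(1)·log₂(P(1)/Q(1)) = 0.3315·log₂(0.3315/0.1217) = 0.47924
  P(2)·log₂(P(2)/Q(2)) = 0.4265·log₂(0.4265/0.0843) = 0.99756
  P(3)·log₂(P(3)/Q(3)) = 0.0396·log₂(0.0396/0.4078) = -0.13323
  P(4)·log₂(P(4)/Q(4)) = 0.2024·log₂(0.2024/0.3862) = -0.18866

D_KL(P||Q) = 0.47924 + 0.99756 - 0.13323 - 0.18866 = 1.15491 ≈ 1.1549 bits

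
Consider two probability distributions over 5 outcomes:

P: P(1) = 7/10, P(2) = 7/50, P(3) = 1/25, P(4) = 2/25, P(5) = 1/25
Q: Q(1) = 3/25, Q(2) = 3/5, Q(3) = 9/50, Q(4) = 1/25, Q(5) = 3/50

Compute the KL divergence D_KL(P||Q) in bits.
1.4569 bits

D_KL(P||Q) = Σ P(x) log₂(P(x)/Q(x))

Computing term by term:
  P(1)·log₂(P(1)/Q(1)) = (7/10)·log₂((7/10)/(3/25)) = 1.78102
  P(2)·log₂(P(2)/Q(2)) = (7/50)·log₂((7/50)/(3/5)) = -0.29393
  P(3)·log₂(P(3)/Q(3)) = (1/25)·log₂((1/25)/(9/50)) = -0.08680
  P(4)·log₂(P(4)/Q(4)) = (2/25)·log₂((2/25)/(1/25)) = 0.08000
  P(5)·log₂(P(5)/Q(5)) = (1/25)·log₂((1/25)/(3/50)) = -0.02340

D_KL(P||Q) = 1.78102 - 0.29393 - 0.08680 + 0.08000 - 0.02340 = 1.45689 ≈ 1.4569 bits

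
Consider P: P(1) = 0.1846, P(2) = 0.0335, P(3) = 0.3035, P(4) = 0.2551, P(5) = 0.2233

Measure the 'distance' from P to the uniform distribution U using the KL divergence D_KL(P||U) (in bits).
0.2000 bits

U(i) = 1/5 for all i

D_KL(P||U) = Σ P(x) log₂(P(x) / (1/5))
           = Σ P(x) log₂(P(x)) + log₂(5)
           = log₂(5) - H(P)

H(P) = -Σ P(x) log₂(P(x)):
  -P(1)·log₂(P(1)) = -(0.1846)·log₂(0.1846) = 0.44997
  -P(2)·log₂(P(2)) = -(0.0335)·log₂(0.0335) = 0.16414
  -P(3)·log₂(P(3)) = -(0.3035)·log₂(0.3035) = 0.52209
  -P(4)·log₂(P(4)) = -(0.2551)·log₂(0.2551) = 0.50277
  -P(5)·log₂(P(5)) = -(0.2233)·log₂(0.2233) = 0.48299
H(P) = 0.44997 + 0.16414 + 0.52209 + 0.50277 + 0.48299 = 2.12196 bits

log₂(5) = 2.32193 bits

D_KL(P||U) = 2.32193 - 2.12196 = 0.19997 ≈ 0.2000 bits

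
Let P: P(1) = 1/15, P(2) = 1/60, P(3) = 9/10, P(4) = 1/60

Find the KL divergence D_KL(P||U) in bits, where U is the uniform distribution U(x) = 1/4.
1.4058 bits

U(i) = 1/4 for all i

D_KL(P||U) = Σ P(x) log₂(P(x) / (1/4))
           = Σ P(x) log₂(P(x)) + log₂(4)
           = log₂(4) - H(P)

H(P) = -Σ P(x) log₂(P(x)):
  -P(1)·log₂(P(1)) = -(1/15)·log₂(1/15) = 0.26046
  -P(2)·log₂(P(2)) = -(1/60)·log₂(1/60) = 0.09845
  -P(3)·log₂(P(3)) = -(9/10)·log₂(9/10) = 0.13680
  -P(4)·log₂(P(4)) = -(1/60)·log₂(1/60) = 0.09845
H(P) = 0.26046 + 0.09845 + 0.13680 + 0.09845 = 0.59416 bits

log₂(4) = 2.00000 bits

D_KL(P||U) = 2.00000 - 0.59416 = 1.40584 ≈ 1.4058 bits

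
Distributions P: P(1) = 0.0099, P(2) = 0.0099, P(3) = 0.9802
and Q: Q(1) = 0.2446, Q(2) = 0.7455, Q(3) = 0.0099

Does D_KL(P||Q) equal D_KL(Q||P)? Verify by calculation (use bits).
D_KL(P||Q) = 6.3907 bits, D_KL(Q||P) = 5.7140 bits. No — D_KL(P||Q) ≠ D_KL(Q||P) for this pair.

D_KL(P||Q) = Σ P(x) log₂(P(x)/Q(x))

Computing term by term:
  P(1)·log₂(P(1)/Q(1)) = 0.0099·log₂(0.0099/0.2446) = -0.04581
  P(2)·log₂(P(2)/Q(2)) = 0.0099·log₂(0.0099/0.7455) = -0.06172
  P(3)·log₂(P(3)/Q(3)) = 0.9802·log₂(0.9802/0.0099) = 6.49824

D_KL(P||Q) = -0.04581 - 0.06172 + 6.49824 = 6.39071 ≈ 6.3907 bits

D_KL(Q||P) = Σ Q(x) log₂(Q(x)/P(x))

Computing term by term:
  Q(1)·log₂(Q(1)/P(1)) = 0.2446·log₂(0.2446/0.0099) = 1.13173
  Q(2)·log₂(Q(2)/P(2)) = 0.7455·log₂(0.7455/0.0099) = 4.64792
  Q(3)·log₂(Q(3)/P(3)) = 0.0099·log₂(0.0099/0.9802) = -0.06563

D_KL(Q||P) = 1.13173 + 4.64792 - 0.06563 = 5.71402 ≈ 5.7140 bits

These are NOT equal (difference: 0.6767 bits). KL divergence is asymmetric: D_KL(P||Q) ≠ D_KL(Q||P) in general.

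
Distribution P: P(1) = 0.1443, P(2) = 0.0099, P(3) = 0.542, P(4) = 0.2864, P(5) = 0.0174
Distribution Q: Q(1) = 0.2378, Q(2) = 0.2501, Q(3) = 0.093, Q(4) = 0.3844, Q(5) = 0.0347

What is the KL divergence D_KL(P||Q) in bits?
1.0893 bits

D_KL(P||Q) = Σ P(x) log₂(P(x)/Q(x))

Computing term by term:
  P(1)·log₂(P(1)/Q(1)) = 0.1443·log₂(0.1443/0.2378) = -0.10399
  P(2)·log₂(P(2)/Q(2)) = 0.0099·log₂(0.0099/0.2501) = -0.04612
  P(3)·log₂(P(3)/Q(3)) = 0.542·log₂(0.542/0.093) = 1.37830
  P(4)·log₂(P(4)/Q(4)) = 0.2864·log₂(0.2864/0.3844) = -0.12160
  P(5)·log₂(P(5)/Q(5)) = 0.0174·log₂(0.0174/0.0347) = -0.01733

D_KL(P||Q) = -0.10399 - 0.04612 + 1.37830 - 0.12160 - 0.01733 = 1.08926 ≈ 1.0893 bits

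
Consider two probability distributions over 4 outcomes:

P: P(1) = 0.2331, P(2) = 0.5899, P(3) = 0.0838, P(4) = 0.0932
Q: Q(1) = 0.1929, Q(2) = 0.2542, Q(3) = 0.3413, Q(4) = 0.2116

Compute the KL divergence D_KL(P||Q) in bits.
0.5001 bits

D_KL(P||Q) = Σ P(x) log₂(P(x)/Q(x))

Computing term by term:
  P(1)·log₂(P(1)/Q(1)) = 0.2331·log₂(0.2331/0.1929) = 0.06366
  P(2)·log₂(P(2)/Q(2)) = 0.5899·log₂(0.5899/0.2542) = 0.71644
  P(3)·log₂(P(3)/Q(3)) = 0.0838·log₂(0.0838/0.3413) = -0.16978
  P(4)·log₂(P(4)/Q(4)) = 0.0932·log₂(0.0932/0.2116) = -0.11025

D_KL(P||Q) = 0.06366 + 0.71644 - 0.16978 - 0.11025 = 0.50007 ≈ 0.5001 bits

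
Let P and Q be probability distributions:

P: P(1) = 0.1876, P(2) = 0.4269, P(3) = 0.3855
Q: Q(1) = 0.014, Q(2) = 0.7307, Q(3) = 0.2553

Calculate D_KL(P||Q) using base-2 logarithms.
0.6006 bits

D_KL(P||Q) = Σ P(x) log₂(P(x)/Q(x))

Computing term by term:
  P(1)·log₂(P(1)/Q(1)) = 0.1876·log₂(0.1876/0.014) = 0.70240
  P(2)·log₂(P(2)/Q(2)) = 0.4269·log₂(0.4269/0.7307) = -0.33101
  P(3)·log₂(P(3)/Q(3)) = 0.3855·log₂(0.3855/0.2553) = 0.22919

D_KL(P||Q) = 0.70240 - 0.33101 + 0.22919 = 0.60058 ≈ 0.6006 bits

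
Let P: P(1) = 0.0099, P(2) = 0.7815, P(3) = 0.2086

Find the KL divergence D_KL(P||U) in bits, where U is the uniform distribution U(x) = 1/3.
0.7694 bits

U(i) = 1/3 for all i

D_KL(P||U) = Σ P(x) log₂(P(x) / (1/3))
           = Σ P(x) log₂(P(x)) + log₂(3)
           = log₂(3) - H(P)

H(P) = -Σ P(x) log₂(P(x)):
  -P(1)·log₂(P(1)) = -(0.0099)·log₂(0.0099) = 0.06592
  -P(2)·log₂(P(2)) = -(0.7815)·log₂(0.7815) = 0.27797
  -P(3)·log₂(P(3)) = -(0.2086)·log₂(0.2086) = 0.47168
H(P) = 0.06592 + 0.27797 + 0.47168 = 0.81557 bits

log₂(3) = 1.58496 bits

D_KL(P||U) = 1.58496 - 0.81557 = 0.76939 ≈ 0.7694 bits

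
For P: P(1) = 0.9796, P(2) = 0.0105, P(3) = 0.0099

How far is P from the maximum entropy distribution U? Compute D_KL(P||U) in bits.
1.4209 bits

U(i) = 1/3 for all i

D_KL(P||U) = Σ P(x) log₂(P(x) / (1/3))
           = Σ P(x) log₂(P(x)) + log₂(3)
           = log₂(3) - H(P)

H(P) = -Σ P(x) log₂(P(x)):
  -P(1)·log₂(P(1)) = -(0.9796)·log₂(0.9796) = 0.02913
  -P(2)·log₂(P(2)) = -(0.0105)·log₂(0.0105) = 0.06902
  -P(3)·log₂(P(3)) = -(0.0099)·log₂(0.0099) = 0.06592
H(P) = 0.02913 + 0.06902 + 0.06592 = 0.16407 bits

log₂(3) = 1.58496 bits

D_KL(P||U) = 1.58496 - 0.16407 = 1.42089 ≈ 1.4209 bits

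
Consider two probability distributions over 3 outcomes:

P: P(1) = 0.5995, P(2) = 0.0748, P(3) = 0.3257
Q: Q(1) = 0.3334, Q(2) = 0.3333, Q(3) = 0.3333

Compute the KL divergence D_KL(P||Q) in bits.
0.3354 bits

D_KL(P||Q) = Σ P(x) log₂(P(x)/Q(x))

Computing term by term:
  P(1)·log₂(P(1)/Q(1)) = 0.5995·log₂(0.5995/0.3334) = 0.50748
  P(2)·log₂(P(2)/Q(2)) = 0.0748·log₂(0.0748/0.3333) = -0.16125
  P(3)·log₂(P(3)/Q(3)) = 0.3257·log₂(0.3257/0.3333) = -0.01084

D_KL(P||Q) = 0.50748 - 0.16125 - 0.01084 = 0.33539 ≈ 0.3354 bits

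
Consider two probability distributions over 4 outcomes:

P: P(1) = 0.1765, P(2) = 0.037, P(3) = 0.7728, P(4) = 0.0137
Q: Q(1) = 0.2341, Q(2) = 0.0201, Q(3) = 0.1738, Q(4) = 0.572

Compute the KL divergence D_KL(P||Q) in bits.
1.5505 bits

D_KL(P||Q) = Σ P(x) log₂(P(x)/Q(x))

Computing term by term:
  P(1)·log₂(P(1)/Q(1)) = 0.1765·log₂(0.1765/0.2341) = -0.07192
  P(2)·log₂(P(2)/Q(2)) = 0.037·log₂(0.037/0.0201) = 0.03257
  P(3)·log₂(P(3)/Q(3)) = 0.7728·log₂(0.7728/0.1738) = 1.66358
  P(4)·log₂(P(4)/Q(4)) = 0.0137·log₂(0.0137/0.572) = -0.07376

D_KL(P||Q) = -0.07192 + 0.03257 + 1.66358 - 0.07376 = 1.55047 ≈ 1.5505 bits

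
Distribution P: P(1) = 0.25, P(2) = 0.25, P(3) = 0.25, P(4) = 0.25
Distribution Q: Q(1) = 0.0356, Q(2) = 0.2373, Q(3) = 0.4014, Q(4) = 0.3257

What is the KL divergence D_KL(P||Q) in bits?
0.4556 bits

D_KL(P||Q) = Σ P(x) log₂(P(x)/Q(x))

Computing term by term:
  P(1)·log₂(P(1)/Q(1)) = 0.25·log₂(0.25/0.0356) = 0.70299
  P(2)·log₂(P(2)/Q(2)) = 0.25·log₂(0.25/0.2373) = 0.01880
  P(3)·log₂(P(3)/Q(3)) = 0.25·log₂(0.25/0.4014) = -0.17078
  P(4)·log₂(P(4)/Q(4)) = 0.25·log₂(0.25/0.3257) = -0.09540

D_KL(P||Q) = 0.70299 + 0.01880 - 0.17078 - 0.09540 = 0.45561 ≈ 0.4556 bits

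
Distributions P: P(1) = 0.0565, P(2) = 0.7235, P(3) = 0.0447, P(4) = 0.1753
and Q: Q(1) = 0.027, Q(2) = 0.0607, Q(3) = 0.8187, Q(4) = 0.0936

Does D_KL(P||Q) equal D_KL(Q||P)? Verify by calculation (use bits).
D_KL(P||Q) = 2.6180 bits, D_KL(Q||P) = 3.1039 bits. No — D_KL(P||Q) ≠ D_KL(Q||P) for this pair.

D_KL(P||Q) = Σ P(x) log₂(P(x)/Q(x))

Computing term by term:
  P(1)·log₂(P(1)/Q(1)) = 0.0565·log₂(0.0565/0.027) = 0.06019
  P(2)·log₂(P(2)/Q(2)) = 0.7235·log₂(0.7235/0.0607) = 2.58667
  P(3)·log₂(P(3)/Q(3)) = 0.0447·log₂(0.0447/0.8187) = -0.18752
  P(4)·log₂(P(4)/Q(4)) = 0.1753·log₂(0.1753/0.0936) = 0.15869

D_KL(P||Q) = 0.06019 + 2.58667 - 0.18752 + 0.15869 = 2.61803 ≈ 2.6180 bits

D_KL(Q||P) = Σ Q(x) log₂(Q(x)/P(x))

Computing term by term:
  Q(1)·log₂(Q(1)/P(1)) = 0.027·log₂(0.027/0.0565) = -0.02876
  Q(2)·log₂(Q(2)/P(2)) = 0.0607·log₂(0.0607/0.7235) = -0.21702
  Q(3)·log₂(Q(3)/P(3)) = 0.8187·log₂(0.8187/0.0447) = 3.43444
  Q(4)·log₂(Q(4)/P(4)) = 0.0936·log₂(0.0936/0.1753) = -0.08473

D_KL(Q||P) = -0.02876 - 0.21702 + 3.43444 - 0.08473 = 3.10393 ≈ 3.1039 bits

These are NOT equal (difference: 0.4859 bits). KL divergence is asymmetric: D_KL(P||Q) ≠ D_KL(Q||P) in general.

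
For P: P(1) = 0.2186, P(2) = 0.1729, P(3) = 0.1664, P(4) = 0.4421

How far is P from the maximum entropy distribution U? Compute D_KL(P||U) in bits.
0.1316 bits

U(i) = 1/4 for all i

D_KL(P||U) = Σ P(x) log₂(P(x) / (1/4))
           = Σ P(x) log₂(P(x)) + log₂(4)
           = log₂(4) - H(P)

H(P) = -Σ P(x) log₂(P(x)):
  -P(1)·log₂(P(1)) = -(0.2186)·log₂(0.2186) = 0.47953
  -P(2)·log₂(P(2)) = -(0.1729)·log₂(0.1729) = 0.43778
  -P(3)·log₂(P(3)) = -(0.1664)·log₂(0.1664) = 0.43052
  -P(4)·log₂(P(4)) = -(0.4421)·log₂(0.4421) = 0.52060
H(P) = 0.47953 + 0.43778 + 0.43052 + 0.52060 = 1.86843 bits

log₂(4) = 2.00000 bits

D_KL(P||U) = 2.00000 - 1.86843 = 0.13157 ≈ 0.1316 bits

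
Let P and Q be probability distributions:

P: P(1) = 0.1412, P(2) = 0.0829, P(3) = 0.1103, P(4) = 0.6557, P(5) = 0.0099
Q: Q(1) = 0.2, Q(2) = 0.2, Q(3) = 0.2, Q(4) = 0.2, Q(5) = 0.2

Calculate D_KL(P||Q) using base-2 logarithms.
0.8094 bits

D_KL(P||Q) = Σ P(x) log₂(P(x)/Q(x))

Computing term by term:
  P(1)·log₂(P(1)/Q(1)) = 0.1412·log₂(0.1412/0.2) = -0.07092
  P(2)·log₂(P(2)/Q(2)) = 0.0829·log₂(0.0829/0.2) = -0.10533
  P(3)·log₂(P(3)/Q(3)) = 0.1103·log₂(0.1103/0.2) = -0.09470
  P(4)·log₂(P(4)/Q(4)) = 0.6557·log₂(0.6557/0.2) = 1.12324
  P(5)·log₂(P(5)/Q(5)) = 0.0099·log₂(0.0099/0.2) = -0.04293

D_KL(P||Q) = -0.07092 - 0.10533 - 0.09470 + 1.12324 - 0.04293 = 0.80936 ≈ 0.8094 bits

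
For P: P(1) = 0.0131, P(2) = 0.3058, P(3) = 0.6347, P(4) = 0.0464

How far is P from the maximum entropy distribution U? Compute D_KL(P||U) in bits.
0.7735 bits

U(i) = 1/4 for all i

D_KL(P||U) = Σ P(x) log₂(P(x) / (1/4))
           = Σ P(x) log₂(P(x)) + log₂(4)
           = log₂(4) - H(P)

H(P) = -Σ P(x) log₂(P(x)):
  -P(1)·log₂(P(1)) = -(0.0131)·log₂(0.0131) = 0.08193
  -P(2)·log₂(P(2)) = -(0.3058)·log₂(0.3058) = 0.52272
  -P(3)·log₂(P(3)) = -(0.6347)·log₂(0.6347) = 0.41627
  -P(4)·log₂(P(4)) = -(0.0464)·log₂(0.0464) = 0.20554
H(P) = 0.08193 + 0.52272 + 0.41627 + 0.20554 = 1.22646 bits

log₂(4) = 2.00000 bits

D_KL(P||U) = 2.00000 - 1.22646 = 0.77354 ≈ 0.7735 bits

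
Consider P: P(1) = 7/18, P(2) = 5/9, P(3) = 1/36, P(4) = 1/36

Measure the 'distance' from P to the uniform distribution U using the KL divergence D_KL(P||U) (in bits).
0.7118 bits

U(i) = 1/4 for all i

D_KL(P||U) = Σ P(x) log₂(P(x) / (1/4))
           = Σ P(x) log₂(P(x)) + log₂(4)
           = log₂(4) - H(P)

H(P) = -Σ P(x) log₂(P(x)):
  -P(1)·log₂(P(1)) = -(7/18)·log₂(7/18) = 0.52989
  -P(2)·log₂(P(2)) = -(5/9)·log₂(5/9) = 0.47111
  -P(3)·log₂(P(3)) = -(1/36)·log₂(1/36) = 0.14361
  -P(4)·log₂(P(4)) = -(1/36)·log₂(1/36) = 0.14361
H(P) = 0.52989 + 0.47111 + 0.14361 + 0.14361 = 1.28822 bits

log₂(4) = 2.00000 bits

D_KL(P||U) = 2.00000 - 1.28822 = 0.71178 ≈ 0.7118 bits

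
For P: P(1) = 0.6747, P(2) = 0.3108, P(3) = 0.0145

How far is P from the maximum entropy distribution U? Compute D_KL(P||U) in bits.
0.5894 bits

U(i) = 1/3 for all i

D_KL(P||U) = Σ P(x) log₂(P(x) / (1/3))
           = Σ P(x) log₂(P(x)) + log₂(3)
           = log₂(3) - H(P)

H(P) = -Σ P(x) log₂(P(x)):
  -P(1)·log₂(P(1)) = -(0.6747)·log₂(0.6747) = 0.38302
  -P(2)·log₂(P(2)) = -(0.3108)·log₂(0.3108) = 0.52399
  -P(3)·log₂(P(3)) = -(0.0145)·log₂(0.0145) = 0.08856
H(P) = 0.38302 + 0.52399 + 0.08856 = 0.99557 bits

log₂(3) = 1.58496 bits

D_KL(P||U) = 1.58496 - 0.99557 = 0.58939 ≈ 0.5894 bits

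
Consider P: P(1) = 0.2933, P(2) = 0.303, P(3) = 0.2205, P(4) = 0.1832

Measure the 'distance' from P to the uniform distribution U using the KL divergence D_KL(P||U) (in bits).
0.0295 bits

U(i) = 1/4 for all i

D_KL(P||U) = Σ P(x) log₂(P(x) / (1/4))
           = Σ P(x) log₂(P(x)) + log₂(4)
           = log₂(4) - H(P)

H(P) = -Σ P(x) log₂(P(x)):
  -P(1)·log₂(P(1)) = -(0.2933)·log₂(0.2933) = 0.51901
  -P(2)·log₂(P(2)) = -(0.303)·log₂(0.303) = 0.52195
  -P(3)·log₂(P(3)) = -(0.2205)·log₂(0.2205) = 0.48094
  -P(4)·log₂(P(4)) = -(0.1832)·log₂(0.1832) = 0.44857
H(P) = 0.51901 + 0.52195 + 0.48094 + 0.44857 = 1.97047 bits

log₂(4) = 2.00000 bits

D_KL(P||U) = 2.00000 - 1.97047 = 0.02953 ≈ 0.0295 bits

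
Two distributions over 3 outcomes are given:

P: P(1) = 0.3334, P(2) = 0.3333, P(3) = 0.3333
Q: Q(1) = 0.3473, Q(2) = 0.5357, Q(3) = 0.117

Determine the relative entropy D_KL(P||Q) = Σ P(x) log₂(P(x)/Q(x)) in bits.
0.2556 bits

D_KL(P||Q) = Σ P(x) log₂(P(x)/Q(x))

Computing term by term:
  P(1)·log₂(P(1)/Q(1)) = 0.3334·log₂(0.3334/0.3473) = -0.01965
  P(2)·log₂(P(2)/Q(2)) = 0.3333·log₂(0.3333/0.5357) = -0.22818
  P(3)·log₂(P(3)/Q(3)) = 0.3333·log₂(0.3333/0.117) = 0.50339

D_KL(P||Q) = -0.01965 - 0.22818 + 0.50339 = 0.25556 ≈ 0.2556 bits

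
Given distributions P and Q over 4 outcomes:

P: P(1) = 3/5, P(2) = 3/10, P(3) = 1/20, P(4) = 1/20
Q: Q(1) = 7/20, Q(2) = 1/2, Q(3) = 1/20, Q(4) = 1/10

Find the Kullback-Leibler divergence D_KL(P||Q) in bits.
0.1955 bits

D_KL(P||Q) = Σ P(x) log₂(P(x)/Q(x))

Computing term by term:
  P(1)·log₂(P(1)/Q(1)) = (3/5)·log₂((3/5)/(7/20)) = 0.46656
  P(2)·log₂(P(2)/Q(2)) = (3/10)·log₂((3/10)/(1/2)) = -0.22109
  P(3)·log₂(P(3)/Q(3)) = (1/20)·log₂((1/20)/(1/20)) = 0.00000
  P(4)·log₂(P(4)/Q(4)) = (1/20)·log₂((1/20)/(1/10)) = -0.05000

D_KL(P||Q) = 0.46656 - 0.22109 + 0.00000 - 0.05000 = 0.19547 ≈ 0.1955 bits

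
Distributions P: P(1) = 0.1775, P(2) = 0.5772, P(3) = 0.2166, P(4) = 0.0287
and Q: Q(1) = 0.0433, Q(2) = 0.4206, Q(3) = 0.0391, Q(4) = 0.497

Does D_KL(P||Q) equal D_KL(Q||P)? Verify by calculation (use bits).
D_KL(P||Q) = 1.0417 bits, D_KL(Q||P) = 1.6680 bits. No — D_KL(P||Q) ≠ D_KL(Q||P) for this pair.

D_KL(P||Q) = Σ P(x) log₂(P(x)/Q(x))

Computing term by term:
  P(1)·log₂(P(1)/Q(1)) = 0.1775·log₂(0.1775/0.0433) = 0.36128
  P(2)·log₂(P(2)/Q(2)) = 0.5772·log₂(0.5772/0.4206) = 0.26356
  P(3)·log₂(P(3)/Q(3)) = 0.2166·log₂(0.2166/0.0391) = 0.53496
  P(4)·log₂(P(4)/Q(4)) = 0.0287·log₂(0.0287/0.497) = -0.11808

D_KL(P||Q) = 0.36128 + 0.26356 + 0.53496 - 0.11808 = 1.04172 ≈ 1.0417 bits

D_KL(Q||P) = Σ Q(x) log₂(Q(x)/P(x))

Computing term by term:
  Q(1)·log₂(Q(1)/P(1)) = 0.0433·log₂(0.0433/0.1775) = -0.08813
  Q(2)·log₂(Q(2)/P(2)) = 0.4206·log₂(0.4206/0.5772) = -0.19206
  Q(3)·log₂(Q(3)/P(3)) = 0.0391·log₂(0.0391/0.2166) = -0.09657
  Q(4)·log₂(Q(4)/P(4)) = 0.497·log₂(0.497/0.0287) = 2.04472

D_KL(Q||P) = -0.08813 - 0.19206 - 0.09657 + 2.04472 = 1.66796 ≈ 1.6680 bits

These are NOT equal (difference: 0.6263 bits). KL divergence is asymmetric: D_KL(P||Q) ≠ D_KL(Q||P) in general.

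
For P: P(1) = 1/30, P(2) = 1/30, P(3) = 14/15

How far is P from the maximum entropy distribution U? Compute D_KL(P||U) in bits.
1.1649 bits

U(i) = 1/3 for all i

D_KL(P||U) = Σ P(x) log₂(P(x) / (1/3))
           = Σ P(x) log₂(P(x)) + log₂(3)
           = log₂(3) - H(P)

H(P) = -Σ P(x) log₂(P(x)):
  -P(1)·log₂(P(1)) = -(1/30)·log₂(1/30) = 0.16356
  -P(2)·log₂(P(2)) = -(1/30)·log₂(1/30) = 0.16356
  -P(3)·log₂(P(3)) = -(14/15)·log₂(14/15) = 0.09290
H(P) = 0.16356 + 0.16356 + 0.09290 = 0.42002 bits

log₂(3) = 1.58496 bits

D_KL(P||U) = 1.58496 - 0.42002 = 1.16494 ≈ 1.1649 bits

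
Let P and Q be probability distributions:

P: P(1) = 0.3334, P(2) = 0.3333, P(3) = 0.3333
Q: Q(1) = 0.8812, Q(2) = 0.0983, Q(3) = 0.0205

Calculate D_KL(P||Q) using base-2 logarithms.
1.4605 bits

D_KL(P||Q) = Σ P(x) log₂(P(x)/Q(x))

Computing term by term:
  P(1)·log₂(P(1)/Q(1)) = 0.3334·log₂(0.3334/0.8812) = -0.46750
  P(2)·log₂(P(2)/Q(2)) = 0.3333·log₂(0.3333/0.0983) = 0.58713
  P(3)·log₂(P(3)/Q(3)) = 0.3333·log₂(0.3333/0.0205) = 1.34091

D_KL(P||Q) = -0.46750 + 0.58713 + 1.34091 = 1.46054 ≈ 1.4605 bits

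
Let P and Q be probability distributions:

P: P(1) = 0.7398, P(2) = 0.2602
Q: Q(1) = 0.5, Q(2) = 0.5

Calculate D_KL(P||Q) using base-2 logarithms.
0.1730 bits

D_KL(P||Q) = Σ P(x) log₂(P(x)/Q(x))

Computing term by term:
  P(1)·log₂(P(1)/Q(1)) = 0.7398·log₂(0.7398/0.5) = 0.41814
  P(2)·log₂(P(2)/Q(2)) = 0.2602·log₂(0.2602/0.5) = -0.24519

D_KL(P||Q) = 0.41814 - 0.24519 = 0.17295 ≈ 0.1730 bits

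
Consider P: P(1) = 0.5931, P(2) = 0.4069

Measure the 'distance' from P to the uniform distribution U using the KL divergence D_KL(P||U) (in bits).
0.0252 bits

U(i) = 1/2 for all i

D_KL(P||U) = Σ P(x) log₂(P(x) / (1/2))
           = Σ P(x) log₂(P(x)) + log₂(2)
           = log₂(2) - H(P)

H(P) = -Σ P(x) log₂(P(x)):
  -P(1)·log₂(P(1)) = -(0.5931)·log₂(0.5931) = 0.44699
  -P(2)·log₂(P(2)) = -(0.4069)·log₂(0.4069) = 0.52785
H(P) = 0.44699 + 0.52785 = 0.97484 bits

log₂(2) = 1.00000 bits

D_KL(P||U) = 1.00000 - 0.97484 = 0.02516 ≈ 0.0252 bits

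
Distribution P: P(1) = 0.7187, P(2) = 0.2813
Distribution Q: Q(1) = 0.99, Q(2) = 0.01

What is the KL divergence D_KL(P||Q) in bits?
1.0221 bits

D_KL(P||Q) = Σ P(x) log₂(P(x)/Q(x))

Computing term by term:
  P(1)·log₂(P(1)/Q(1)) = 0.7187·log₂(0.7187/0.99) = -0.33207
  P(2)·log₂(P(2)/Q(2)) = 0.2813·log₂(0.2813/0.01) = 1.35419

D_KL(P||Q) = -0.33207 + 1.35419 = 1.02212 ≈ 1.0221 bits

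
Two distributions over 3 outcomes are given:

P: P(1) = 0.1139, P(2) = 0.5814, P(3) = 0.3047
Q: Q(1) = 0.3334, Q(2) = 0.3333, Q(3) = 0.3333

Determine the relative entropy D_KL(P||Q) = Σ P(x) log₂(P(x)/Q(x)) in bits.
0.2508 bits

D_KL(P||Q) = Σ P(x) log₂(P(x)/Q(x))

Computing term by term:
  P(1)·log₂(P(1)/Q(1)) = 0.1139·log₂(0.1139/0.3334) = -0.17649
  P(2)·log₂(P(2)/Q(2)) = 0.5814·log₂(0.5814/0.3333) = 0.46670
  P(3)·log₂(P(3)/Q(3)) = 0.3047·log₂(0.3047/0.3333) = -0.03944

D_KL(P||Q) = -0.17649 + 0.46670 - 0.03944 = 0.25077 ≈ 0.2508 bits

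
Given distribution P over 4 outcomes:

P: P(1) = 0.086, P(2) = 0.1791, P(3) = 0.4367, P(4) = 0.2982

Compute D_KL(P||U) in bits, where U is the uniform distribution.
0.2087 bits

U(i) = 1/4 for all i

D_KL(P||U) = Σ P(x) log₂(P(x) / (1/4))
           = Σ P(x) log₂(P(x)) + log₂(4)
           = log₂(4) - H(P)

H(P) = -Σ P(x) log₂(P(x)):
  -P(1)·log₂(P(1)) = -(0.086)·log₂(0.086) = 0.30440
  -P(2)·log₂(P(2)) = -(0.1791)·log₂(0.1791) = 0.44438
  -P(3)·log₂(P(3)) = -(0.4367)·log₂(0.4367) = 0.52198
  -P(4)·log₂(P(4)) = -(0.2982)·log₂(0.2982) = 0.52055
H(P) = 0.30440 + 0.44438 + 0.52198 + 0.52055 = 1.79131 bits

log₂(4) = 2.00000 bits

D_KL(P||U) = 2.00000 - 1.79131 = 0.20869 ≈ 0.2087 bits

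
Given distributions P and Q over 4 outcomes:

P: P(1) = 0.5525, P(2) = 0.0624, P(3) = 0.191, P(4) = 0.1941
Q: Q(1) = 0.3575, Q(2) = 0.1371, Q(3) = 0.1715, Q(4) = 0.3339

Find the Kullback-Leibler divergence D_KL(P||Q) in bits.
0.1539 bits

D_KL(P||Q) = Σ P(x) log₂(P(x)/Q(x))

Computing term by term:
  P(1)·log₂(P(1)/Q(1)) = 0.5525·log₂(0.5525/0.3575) = 0.34699
  P(2)·log₂(P(2)/Q(2)) = 0.0624·log₂(0.0624/0.1371) = -0.07086
  P(3)·log₂(P(3)/Q(3)) = 0.191·log₂(0.191/0.1715) = 0.02967
  P(4)·log₂(P(4)/Q(4)) = 0.1941·log₂(0.1941/0.3339) = -0.15191

D_KL(P||Q) = 0.34699 - 0.07086 + 0.02967 - 0.15191 = 0.15389 ≈ 0.1539 bits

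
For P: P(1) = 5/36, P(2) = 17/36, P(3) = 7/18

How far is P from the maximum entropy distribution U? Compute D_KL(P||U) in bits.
0.1484 bits

U(i) = 1/3 for all i

D_KL(P||U) = Σ P(x) log₂(P(x) / (1/3))
           = Σ P(x) log₂(P(x)) + log₂(3)
           = log₂(3) - H(P)

H(P) = -Σ P(x) log₂(P(x)):
  -P(1)·log₂(P(1)) = -(5/36)·log₂(5/36) = 0.39556
  -P(2)·log₂(P(2)) = -(17/36)·log₂(17/36) = 0.51116
  -P(3)·log₂(P(3)) = -(7/18)·log₂(7/18) = 0.52989
H(P) = 0.39556 + 0.51116 + 0.52989 = 1.43661 bits

log₂(3) = 1.58496 bits

D_KL(P||U) = 1.58496 - 1.43661 = 0.14835 ≈ 0.1484 bits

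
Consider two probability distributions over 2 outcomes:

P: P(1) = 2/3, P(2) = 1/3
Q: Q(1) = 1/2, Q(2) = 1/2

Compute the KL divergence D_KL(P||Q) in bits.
0.0817 bits

D_KL(P||Q) = Σ P(x) log₂(P(x)/Q(x))

Computing term by term:
  P(1)·log₂(P(1)/Q(1)) = (2/3)·log₂((2/3)/(1/2)) = 0.27669
  P(2)·log₂(P(2)/Q(2)) = (1/3)·log₂((1/3)/(1/2)) = -0.19499

D_KL(P||Q) = 0.27669 - 0.19499 = 0.08170 ≈ 0.0817 bits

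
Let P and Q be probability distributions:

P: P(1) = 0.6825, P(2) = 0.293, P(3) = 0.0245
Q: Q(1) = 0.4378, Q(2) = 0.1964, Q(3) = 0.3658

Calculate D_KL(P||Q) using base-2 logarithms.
0.5107 bits

D_KL(P||Q) = Σ P(x) log₂(P(x)/Q(x))

Computing term by term:
  P(1)·log₂(P(1)/Q(1)) = 0.6825·log₂(0.6825/0.4378) = 0.43718
  P(2)·log₂(P(2)/Q(2)) = 0.293·log₂(0.293/0.1964) = 0.16909
  P(3)·log₂(P(3)/Q(3)) = 0.0245·log₂(0.0245/0.3658) = -0.09555

D_KL(P||Q) = 0.43718 + 0.16909 - 0.09555 = 0.51072 ≈ 0.5107 bits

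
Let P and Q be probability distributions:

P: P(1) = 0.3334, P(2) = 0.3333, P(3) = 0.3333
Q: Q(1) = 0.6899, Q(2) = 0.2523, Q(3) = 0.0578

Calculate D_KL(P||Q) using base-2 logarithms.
0.6266 bits

D_KL(P||Q) = Σ P(x) log₂(P(x)/Q(x))

Computing term by term:
  P(1)·log₂(P(1)/Q(1)) = 0.3334·log₂(0.3334/0.6899) = -0.34978
  P(2)·log₂(P(2)/Q(2)) = 0.3333·log₂(0.3333/0.2523) = 0.13388
  P(3)·log₂(P(3)/Q(3)) = 0.3333·log₂(0.3333/0.0578) = 0.84248

D_KL(P||Q) = -0.34978 + 0.13388 + 0.84248 = 0.62658 ≈ 0.6266 bits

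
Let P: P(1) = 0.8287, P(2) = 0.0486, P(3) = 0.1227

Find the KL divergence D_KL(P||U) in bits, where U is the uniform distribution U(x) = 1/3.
0.7769 bits

U(i) = 1/3 for all i

D_KL(P||U) = Σ P(x) log₂(P(x) / (1/3))
           = Σ P(x) log₂(P(x)) + log₂(3)
           = log₂(3) - H(P)

H(P) = -Σ P(x) log₂(P(x)):
  -P(1)·log₂(P(1)) = -(0.8287)·log₂(0.8287) = 0.22464
  -P(2)·log₂(P(2)) = -(0.0486)·log₂(0.0486) = 0.21204
  -P(3)·log₂(P(3)) = -(0.1227)·log₂(0.1227) = 0.37139
H(P) = 0.22464 + 0.21204 + 0.37139 = 0.80807 bits

log₂(3) = 1.58496 bits

D_KL(P||U) = 1.58496 - 0.80807 = 0.77689 ≈ 0.7769 bits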